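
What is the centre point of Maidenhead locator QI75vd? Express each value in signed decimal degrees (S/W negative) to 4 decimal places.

-4.8542, 155.7917

Field Q=16, I=8: +16·20° lon, +8·10° lat → SW at lon 140°, lat -10°.
Square 7, 5: +7·2° lon, +5·1° lat → SW at lon 154°, lat -5°.
Subsquare v=21, d=3: +21·0.0833333° lon, +3·0.0416667° lat → SW at lon 155.75°, lat -4.875°.
Cell spans 0.0833333° lon × 0.0416667° lat. Centre is SW corner plus half of each.
latitude -4.8542, longitude 155.7917.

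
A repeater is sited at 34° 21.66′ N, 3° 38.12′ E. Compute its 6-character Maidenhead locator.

JM14ti

Shift to the Maidenhead origin (180°W, 90°S): lon 183.6353, lat 124.3610.
Field: lon ⌊183.6353/20⌋ = 9 → J; lat ⌊124.3610/10⌋ = 12 → M.
Square: lon ⌊3.6353/2⌋ = 1; lat ⌊4.3610/1⌋ = 4.
Subsquare: lon ⌊1.6353/0.0833333⌋ = 19 → t; lat ⌊0.3610/0.0416667⌋ = 8 → i.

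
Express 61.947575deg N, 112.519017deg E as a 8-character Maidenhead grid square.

Offset from 180°W / 90°S: lon 292.51902°, lat 151.94758°.
Field: lon ⌊292.51902/20⌋ = 14 → O; lat ⌊151.94758/10⌋ = 15 → P.
Square: lon ⌊12.51902/2⌋ = 6; lat ⌊1.94758/1⌋ = 1.
Subsquare: lon ⌊0.51902/0.0833333⌋ = 6 → g; lat ⌊0.94758/0.0416667⌋ = 22 → w.
Extended square: lon ⌊0.01902/0.00833333⌋ = 2; lat ⌊0.03091/0.00416667⌋ = 7.

OP61gw27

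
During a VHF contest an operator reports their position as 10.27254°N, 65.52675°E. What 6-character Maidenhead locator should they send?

Add 180° to longitude and 90° to latitude: 245.5267, 100.2725.
Field: 245.5267/20 → 12 → M, 100.2725/10 → 10 → K; chars MK.
Square: 5.5267/2 → 2, 0.2725/1 → 0; chars 20.
Subsquare: 1.5267/0.0833333 → 18 → s, 0.2725/0.0416667 → 6 → g; chars sg.

MK20sg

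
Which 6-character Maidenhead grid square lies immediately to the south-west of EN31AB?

EN21xa

Longitude subsquare a = 0; −1 → -1, wraps to 23 = x, carry into square.
Longitude square 3; −1 → 2.
Latitude subsquare b = 1; −1 → 0 = a.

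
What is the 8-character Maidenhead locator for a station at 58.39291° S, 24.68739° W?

HD71po75

Offset from 180°W / 90°S: lon 155.31261°, lat 31.60709°.
Field: lon ⌊155.31261/20⌋ = 7 → H; lat ⌊31.60709/10⌋ = 3 → D.
Square: lon ⌊15.31261/2⌋ = 7; lat ⌊1.60709/1⌋ = 1.
Subsquare: lon ⌊1.31261/0.0833333⌋ = 15 → p; lat ⌊0.60709/0.0416667⌋ = 14 → o.
Extended square: lon ⌊0.06261/0.00833333⌋ = 7; lat ⌊0.02376/0.00416667⌋ = 5.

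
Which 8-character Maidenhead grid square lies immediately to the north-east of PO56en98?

PO56fn09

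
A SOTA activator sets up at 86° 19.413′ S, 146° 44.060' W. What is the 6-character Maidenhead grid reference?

BA63pq

Offset from 180°W / 90°S: lon 33.2657°, lat 3.6765°.
Field: 33.2657/20 → 1 → B, 3.6765/10 → 0 → A; chars BA.
Square: 13.2657/2 → 6, 3.6765/1 → 3; chars 63.
Subsquare: 1.2657/0.0833333 → 15 → p, 0.6765/0.0416667 → 16 → q; chars pq.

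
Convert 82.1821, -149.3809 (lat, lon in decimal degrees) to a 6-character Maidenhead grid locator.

BR52he

Add 180° to longitude and 90° to latitude: 30.6191, 172.1821.
Field: 30.6191/20 → 1 → B, 172.1821/10 → 17 → R; chars BR.
Square: 10.6191/2 → 5, 2.1821/1 → 2; chars 52.
Subsquare: 0.6191/0.0833333 → 7 → h, 0.1821/0.0416667 → 4 → e; chars he.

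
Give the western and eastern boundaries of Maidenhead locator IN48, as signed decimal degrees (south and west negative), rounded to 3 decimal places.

-12.000, -10.000

Field I=8, N=13: +8·20° lon, +13·10° lat → SW at lon -20°, lat 40°.
Square 4, 8: +4·2° lon, +8·1° lat → SW at lon -12°, lat 48°.
Cell spans 2° lon × 1° lat.
west -12.000, east -10.000.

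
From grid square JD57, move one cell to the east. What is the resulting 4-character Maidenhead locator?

Longitude square 5; +1 → 6.
The latitude characters are unchanged.

JD67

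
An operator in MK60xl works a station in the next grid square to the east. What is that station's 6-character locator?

MK70al

Longitude subsquare x = 23; +1 → 24, wraps to 0 = a, carry into square.
Longitude square 6; +1 → 7.
The latitude characters are unchanged.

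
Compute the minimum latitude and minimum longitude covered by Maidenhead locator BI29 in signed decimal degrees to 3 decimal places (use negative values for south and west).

-1.000, -156.000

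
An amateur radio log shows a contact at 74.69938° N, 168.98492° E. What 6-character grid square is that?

RQ44lq

Offset from 180°W / 90°S: lon 348.9849°, lat 164.6994°.
Field: 348.9849/20 → 17 → R, 164.6994/10 → 16 → Q; chars RQ.
Square: 8.9849/2 → 4, 4.6994/1 → 4; chars 44.
Subsquare: 0.9849/0.0833333 → 11 → l, 0.6994/0.0416667 → 16 → q; chars lq.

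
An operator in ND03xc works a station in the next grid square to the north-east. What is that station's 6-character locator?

ND13ad

Longitude subsquare x = 23; +1 → 24, wraps to 0 = a, carry into square.
Longitude square 0; +1 → 1.
Latitude subsquare c = 2; +1 → 3 = d.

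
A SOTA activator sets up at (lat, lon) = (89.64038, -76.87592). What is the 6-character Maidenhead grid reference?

FR19np

Shift to the Maidenhead origin (180°W, 90°S): lon 103.1241, lat 179.6404.
Field: lon ⌊103.1241/20⌋ = 5 → F; lat ⌊179.6404/10⌋ = 17 → R.
Square: lon ⌊3.1241/2⌋ = 1; lat ⌊9.6404/1⌋ = 9.
Subsquare: lon ⌊1.1241/0.0833333⌋ = 13 → n; lat ⌊0.6404/0.0416667⌋ = 15 → p.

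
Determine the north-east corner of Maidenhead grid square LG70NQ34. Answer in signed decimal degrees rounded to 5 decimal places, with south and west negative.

-29.31250, 55.11667

Field L=11, G=6: +11·20° lon, +6·10° lat → SW at lon 40°, lat -30°.
Square 7, 0: +7·2° lon, +0·1° lat → SW at lon 54°, lat -30°.
Subsquare n=13, q=16: +13·0.0833333° lon, +16·0.0416667° lat → SW at lon 55.0833°, lat -29.3333°.
Extended square 3, 4: +3·0.00833333° lon, +4·0.00416667° lat → SW at lon 55.1083°, lat -29.3167°.
Cell spans 0.00833333° lon × 0.00416667° lat. NE corner is SW corner plus one full cell.
latitude -29.31250, longitude 55.11667.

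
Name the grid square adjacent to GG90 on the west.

Longitude square 9; −1 → 8.
The latitude characters are unchanged.

GG80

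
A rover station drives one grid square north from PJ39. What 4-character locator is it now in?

Latitude square 9; +1 → 10, wraps to 0, carry into field.
Latitude field J = 9; +1 → 10 = K.
The longitude characters are unchanged.

PK30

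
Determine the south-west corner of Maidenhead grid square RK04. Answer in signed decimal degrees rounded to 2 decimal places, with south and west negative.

Field R=17, K=10: +17·20° lon, +10·10° lat → SW at lon 160°, lat 10°.
Square 0, 4: +0·2° lon, +4·1° lat → SW at lon 160°, lat 14°.
latitude 14.00, longitude 160.00.

14.00, 160.00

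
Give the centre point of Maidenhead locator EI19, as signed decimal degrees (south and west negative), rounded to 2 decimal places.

-0.50, -97.00

Field E=4, I=8: +4·20° lon, +8·10° lat → SW at lon -100°, lat -10°.
Square 1, 9: +1·2° lon, +9·1° lat → SW at lon -98°, lat -1°.
Cell spans 2° lon × 1° lat. Centre is SW corner plus half of each.
latitude -0.50, longitude -97.00.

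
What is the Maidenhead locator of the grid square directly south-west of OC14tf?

OC14se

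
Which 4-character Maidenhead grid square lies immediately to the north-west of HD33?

Longitude square 3; −1 → 2.
Latitude square 3; +1 → 4.

HD24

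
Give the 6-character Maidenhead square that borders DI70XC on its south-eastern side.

Longitude subsquare x = 23; +1 → 24, wraps to 0 = a, carry into square.
Longitude square 7; +1 → 8.
Latitude subsquare c = 2; −1 → 1 = b.

DI80ab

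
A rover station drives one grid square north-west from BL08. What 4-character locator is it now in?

Longitude square 0; −1 → -1, wraps to 9, carry into field.
Longitude field B = 1; −1 → 0 = A.
Latitude square 8; +1 → 9.

AL99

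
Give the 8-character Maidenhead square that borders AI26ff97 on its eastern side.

Longitude extended square 9; +1 → 10, wraps to 0, carry into subsquare.
Longitude subsquare f = 5; +1 → 6 = g.
The latitude characters are unchanged.

AI26gf07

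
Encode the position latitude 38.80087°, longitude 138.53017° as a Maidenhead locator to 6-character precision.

PM98gt

Add 180° to longitude and 90° to latitude: 318.5302, 128.8009.
Field: lon ⌊318.5302/20⌋ = 15 → P; lat ⌊128.8009/10⌋ = 12 → M.
Square: lon ⌊18.5302/2⌋ = 9; lat ⌊8.8009/1⌋ = 8.
Subsquare: lon ⌊0.5302/0.0833333⌋ = 6 → g; lat ⌊0.8009/0.0416667⌋ = 19 → t.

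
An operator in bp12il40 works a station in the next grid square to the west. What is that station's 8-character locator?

Longitude extended square 4; −1 → 3.
The latitude characters are unchanged.

BP12il30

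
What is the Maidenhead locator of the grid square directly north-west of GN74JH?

GN74ii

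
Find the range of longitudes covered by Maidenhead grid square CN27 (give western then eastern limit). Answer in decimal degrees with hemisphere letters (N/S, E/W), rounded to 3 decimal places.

136.000° W, 134.000° W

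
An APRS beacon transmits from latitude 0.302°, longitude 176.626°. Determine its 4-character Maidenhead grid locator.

RJ80

Offset from 180°W / 90°S: lon 356.63°, lat 90.30°.
Field: 356.63/20 → 17 → R, 90.30/10 → 9 → J; chars RJ.
Square: 16.63/2 → 8, 0.30/1 → 0; chars 80.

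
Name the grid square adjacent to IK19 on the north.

IL10

Latitude square 9; +1 → 10, wraps to 0, carry into field.
Latitude field K = 10; +1 → 11 = L.
The longitude characters are unchanged.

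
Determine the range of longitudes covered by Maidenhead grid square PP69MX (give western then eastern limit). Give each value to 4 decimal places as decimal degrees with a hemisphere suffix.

133.0000° E, 133.0833° E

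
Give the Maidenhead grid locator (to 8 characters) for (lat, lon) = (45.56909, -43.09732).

GN85kn86

Offset from 180°W / 90°S: lon 136.90268°, lat 135.56909°.
Field: lon ⌊136.90268/20⌋ = 6 → G; lat ⌊135.56909/10⌋ = 13 → N.
Square: lon ⌊16.90268/2⌋ = 8; lat ⌊5.56909/1⌋ = 5.
Subsquare: lon ⌊0.90268/0.0833333⌋ = 10 → k; lat ⌊0.56909/0.0416667⌋ = 13 → n.
Extended square: lon ⌊0.06935/0.00833333⌋ = 8; lat ⌊0.02742/0.00416667⌋ = 6.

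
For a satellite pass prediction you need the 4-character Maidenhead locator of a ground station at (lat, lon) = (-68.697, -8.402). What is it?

IC51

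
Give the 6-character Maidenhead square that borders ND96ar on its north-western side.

Longitude subsquare a = 0; −1 → -1, wraps to 23 = x, carry into square.
Longitude square 9; −1 → 8.
Latitude subsquare r = 17; +1 → 18 = s.

ND86xs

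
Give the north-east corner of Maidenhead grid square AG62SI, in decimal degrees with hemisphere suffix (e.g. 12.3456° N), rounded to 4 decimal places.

Field A=0, G=6: +0·20° lon, +6·10° lat → SW at lon -180°, lat -30°.
Square 6, 2: +6·2° lon, +2·1° lat → SW at lon -168°, lat -28°.
Subsquare s=18, i=8: +18·0.0833333° lon, +8·0.0416667° lat → SW at lon -166.5°, lat -27.6667°.
Cell spans 0.0833333° lon × 0.0416667° lat. NE corner is SW corner plus one full cell.
latitude 27.6250° S, longitude 166.4167° W.

27.6250° S, 166.4167° W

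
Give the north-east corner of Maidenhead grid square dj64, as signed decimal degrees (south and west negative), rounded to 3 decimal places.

Field D=3, J=9: +3·20° lon, +9·10° lat → SW at lon -120°, lat 0°.
Square 6, 4: +6·2° lon, +4·1° lat → SW at lon -108°, lat 4°.
Cell spans 2° lon × 1° lat. NE corner is SW corner plus one full cell.
latitude 5.000, longitude -106.000.

5.000, -106.000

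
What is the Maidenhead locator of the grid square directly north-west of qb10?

QB01

Longitude square 1; −1 → 0.
Latitude square 0; +1 → 1.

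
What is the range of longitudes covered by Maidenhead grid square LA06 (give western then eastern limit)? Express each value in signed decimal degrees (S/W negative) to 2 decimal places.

40.00, 42.00

Field L=11, A=0: +11·20° lon, +0·10° lat → SW at lon 40°, lat -90°.
Square 0, 6: +0·2° lon, +6·1° lat → SW at lon 40°, lat -84°.
Cell spans 2° lon × 1° lat.
west 40.00, east 42.00.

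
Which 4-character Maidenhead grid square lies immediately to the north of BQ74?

BQ75

Latitude square 4; +1 → 5.
The longitude characters are unchanged.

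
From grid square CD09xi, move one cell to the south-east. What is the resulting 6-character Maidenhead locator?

CD19ah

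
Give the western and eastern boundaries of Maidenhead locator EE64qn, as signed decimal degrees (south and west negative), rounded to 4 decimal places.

-86.6667, -86.5833

Field E=4, E=4: +4·20° lon, +4·10° lat → SW at lon -100°, lat -50°.
Square 6, 4: +6·2° lon, +4·1° lat → SW at lon -88°, lat -46°.
Subsquare q=16, n=13: +16·0.0833333° lon, +13·0.0416667° lat → SW at lon -86.6667°, lat -45.4583°.
Cell spans 0.0833333° lon × 0.0416667° lat.
west -86.6667, east -86.5833.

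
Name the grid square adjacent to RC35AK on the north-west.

RC25xl

Longitude subsquare a = 0; −1 → -1, wraps to 23 = x, carry into square.
Longitude square 3; −1 → 2.
Latitude subsquare k = 10; +1 → 11 = l.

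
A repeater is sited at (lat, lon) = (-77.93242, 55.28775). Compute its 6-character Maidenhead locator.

Shift to the Maidenhead origin (180°W, 90°S): lon 235.2878, lat 12.0676.
Field (20°×10°, letters A–R): 235.2878/20 → 11 → L, 12.0676/10 → 1 → B; chars LB.
Square (2°×1°, digits 0–9): 15.2878/2 → 7, 2.0676/1 → 2; chars 72.
Subsquare (5′×2.5′, letters a–x): 1.2878/0.0833333 → 15 → p, 0.0676/0.0416667 → 1 → b; chars pb.

LB72pb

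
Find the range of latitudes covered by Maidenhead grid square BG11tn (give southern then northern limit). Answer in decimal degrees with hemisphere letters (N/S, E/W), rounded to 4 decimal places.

Field B=1, G=6: +1·20° lon, +6·10° lat → SW at lon -160°, lat -30°.
Square 1, 1: +1·2° lon, +1·1° lat → SW at lon -158°, lat -29°.
Subsquare t=19, n=13: +19·0.0833333° lon, +13·0.0416667° lat → SW at lon -156.417°, lat -28.4583°.
Cell spans 0.0833333° lon × 0.0416667° lat.
south 28.4583° S, north 28.4167° S.

28.4583° S, 28.4167° S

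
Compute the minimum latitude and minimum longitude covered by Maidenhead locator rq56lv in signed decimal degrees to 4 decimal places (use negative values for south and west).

Field R=17, Q=16: +17·20° lon, +16·10° lat → SW at lon 160°, lat 70°.
Square 5, 6: +5·2° lon, +6·1° lat → SW at lon 170°, lat 76°.
Subsquare l=11, v=21: +11·0.0833333° lon, +21·0.0416667° lat → SW at lon 170.917°, lat 76.875°.
latitude 76.8750, longitude 170.9167.

76.8750, 170.9167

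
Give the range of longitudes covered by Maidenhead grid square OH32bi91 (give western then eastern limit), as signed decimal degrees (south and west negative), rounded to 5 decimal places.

Field O=14, H=7: +14·20° lon, +7·10° lat → SW at lon 100°, lat -20°.
Square 3, 2: +3·2° lon, +2·1° lat → SW at lon 106°, lat -18°.
Subsquare b=1, i=8: +1·0.0833333° lon, +8·0.0416667° lat → SW at lon 106.083°, lat -17.6667°.
Extended square 9, 1: +9·0.00833333° lon, +1·0.00416667° lat → SW at lon 106.158°, lat -17.6625°.
Cell spans 0.00833333° lon × 0.00416667° lat.
west 106.15833, east 106.16667.

106.15833, 106.16667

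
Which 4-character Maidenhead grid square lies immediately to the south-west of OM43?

OM32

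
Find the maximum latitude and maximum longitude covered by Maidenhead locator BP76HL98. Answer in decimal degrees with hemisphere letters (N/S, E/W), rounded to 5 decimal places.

66.49583° N, 145.33333° W

Field B=1, P=15: +1·20° lon, +15·10° lat → SW at lon -160°, lat 60°.
Square 7, 6: +7·2° lon, +6·1° lat → SW at lon -146°, lat 66°.
Subsquare h=7, l=11: +7·0.0833333° lon, +11·0.0416667° lat → SW at lon -145.417°, lat 66.4583°.
Extended square 9, 8: +9·0.00833333° lon, +8·0.00416667° lat → SW at lon -145.342°, lat 66.4917°.
Cell spans 0.00833333° lon × 0.00416667° lat. NE corner is SW corner plus one full cell.
latitude 66.49583° N, longitude 145.33333° W.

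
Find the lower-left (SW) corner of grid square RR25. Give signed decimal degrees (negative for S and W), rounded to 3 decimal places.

85.000, 164.000

Field R=17, R=17: +17·20° lon, +17·10° lat → SW at lon 160°, lat 80°.
Square 2, 5: +2·2° lon, +5·1° lat → SW at lon 164°, lat 85°.
latitude 85.000, longitude 164.000.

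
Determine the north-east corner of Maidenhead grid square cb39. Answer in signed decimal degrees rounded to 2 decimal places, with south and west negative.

Field C=2, B=1: +2·20° lon, +1·10° lat → SW at lon -140°, lat -80°.
Square 3, 9: +3·2° lon, +9·1° lat → SW at lon -134°, lat -71°.
Cell spans 2° lon × 1° lat. NE corner is SW corner plus one full cell.
latitude -70.00, longitude -132.00.

-70.00, -132.00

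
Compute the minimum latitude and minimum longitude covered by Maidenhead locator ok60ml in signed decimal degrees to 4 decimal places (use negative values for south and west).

Field O=14, K=10: +14·20° lon, +10·10° lat → SW at lon 100°, lat 10°.
Square 6, 0: +6·2° lon, +0·1° lat → SW at lon 112°, lat 10°.
Subsquare m=12, l=11: +12·0.0833333° lon, +11·0.0416667° lat → SW at lon 113°, lat 10.4583°.
latitude 10.4583, longitude 113.0000.

10.4583, 113.0000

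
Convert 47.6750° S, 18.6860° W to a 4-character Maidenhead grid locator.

Offset from 180°W / 90°S: lon 161.31°, lat 42.33°.
Field: 161.31/20 → 8 → I, 42.33/10 → 4 → E; chars IE.
Square: 1.31/2 → 0, 2.33/1 → 2; chars 02.

IE02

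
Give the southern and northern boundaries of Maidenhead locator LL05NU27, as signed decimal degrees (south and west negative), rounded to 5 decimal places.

25.86250, 25.86667

Field L=11, L=11: +11·20° lon, +11·10° lat → SW at lon 40°, lat 20°.
Square 0, 5: +0·2° lon, +5·1° lat → SW at lon 40°, lat 25°.
Subsquare n=13, u=20: +13·0.0833333° lon, +20·0.0416667° lat → SW at lon 41.0833°, lat 25.8333°.
Extended square 2, 7: +2·0.00833333° lon, +7·0.00416667° lat → SW at lon 41.1°, lat 25.8625°.
Cell spans 0.00833333° lon × 0.00416667° lat.
south 25.86250, north 25.86667.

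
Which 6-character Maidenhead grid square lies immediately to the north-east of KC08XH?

Longitude subsquare x = 23; +1 → 24, wraps to 0 = a, carry into square.
Longitude square 0; +1 → 1.
Latitude subsquare h = 7; +1 → 8 = i.

KC18ai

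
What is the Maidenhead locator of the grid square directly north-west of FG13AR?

FG03xs

Longitude subsquare a = 0; −1 → -1, wraps to 23 = x, carry into square.
Longitude square 1; −1 → 0.
Latitude subsquare r = 17; +1 → 18 = s.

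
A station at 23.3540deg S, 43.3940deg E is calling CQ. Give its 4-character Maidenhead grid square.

LG16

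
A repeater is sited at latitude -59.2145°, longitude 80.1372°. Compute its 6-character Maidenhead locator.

ND00bs

Offset from 180°W / 90°S: lon 260.1372°, lat 30.7855°.
Field: 260.1372/20 → 13 → N, 30.7855/10 → 3 → D; chars ND.
Square: 0.1372/2 → 0, 0.7855/1 → 0; chars 00.
Subsquare: 0.1372/0.0833333 → 1 → b, 0.7855/0.0416667 → 18 → s; chars bs.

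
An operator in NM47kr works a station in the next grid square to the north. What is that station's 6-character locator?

NM47ks

Latitude subsquare r = 17; +1 → 18 = s.
The longitude characters are unchanged.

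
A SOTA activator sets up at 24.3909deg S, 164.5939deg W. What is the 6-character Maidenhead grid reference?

Add 180° to longitude and 90° to latitude: 15.4061, 65.6091.
Field: lon ⌊15.4061/20⌋ = 0 → A; lat ⌊65.6091/10⌋ = 6 → G.
Square: lon ⌊15.4061/2⌋ = 7; lat ⌊5.6091/1⌋ = 5.
Subsquare: lon ⌊1.4061/0.0833333⌋ = 16 → q; lat ⌊0.6091/0.0416667⌋ = 14 → o.

AG75qo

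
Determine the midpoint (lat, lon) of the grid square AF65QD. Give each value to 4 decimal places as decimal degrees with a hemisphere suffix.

34.8542° S, 166.6250° W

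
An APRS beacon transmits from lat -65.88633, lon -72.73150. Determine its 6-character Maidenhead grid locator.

Shift to the Maidenhead origin (180°W, 90°S): lon 107.2685, lat 24.1137.
Field: 107.2685/20 → 5 → F, 24.1137/10 → 2 → C; chars FC.
Square: 7.2685/2 → 3, 4.1137/1 → 4; chars 34.
Subsquare: 1.2685/0.0833333 → 15 → p, 0.1137/0.0416667 → 2 → c; chars pc.

FC34pc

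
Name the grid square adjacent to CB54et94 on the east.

Longitude extended square 9; +1 → 10, wraps to 0, carry into subsquare.
Longitude subsquare e = 4; +1 → 5 = f.
The latitude characters are unchanged.

CB54ft04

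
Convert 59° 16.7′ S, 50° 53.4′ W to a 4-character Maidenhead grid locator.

GD40

Shift to the Maidenhead origin (180°W, 90°S): lon 129.11, lat 30.72.
Field (20°×10°, letters A–R): 129.11/20 → 6 → G, 30.72/10 → 3 → D; chars GD.
Square (2°×1°, digits 0–9): 9.11/2 → 4, 0.72/1 → 0; chars 40.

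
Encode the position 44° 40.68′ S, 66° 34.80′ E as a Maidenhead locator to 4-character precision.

ME35

Shift to the Maidenhead origin (180°W, 90°S): lon 246.58, lat 45.32.
Field: 246.58/20 → 12 → M, 45.32/10 → 4 → E; chars ME.
Square: 6.58/2 → 3, 5.32/1 → 5; chars 35.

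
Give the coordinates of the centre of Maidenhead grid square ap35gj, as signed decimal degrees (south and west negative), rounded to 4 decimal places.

65.3958, -173.4583

Field A=0, P=15: +0·20° lon, +15·10° lat → SW at lon -180°, lat 60°.
Square 3, 5: +3·2° lon, +5·1° lat → SW at lon -174°, lat 65°.
Subsquare g=6, j=9: +6·0.0833333° lon, +9·0.0416667° lat → SW at lon -173.5°, lat 65.375°.
Cell spans 0.0833333° lon × 0.0416667° lat. Centre is SW corner plus half of each.
latitude 65.3958, longitude -173.4583.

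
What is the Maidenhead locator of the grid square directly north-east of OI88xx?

OI99aa

Longitude subsquare x = 23; +1 → 24, wraps to 0 = a, carry into square.
Longitude square 8; +1 → 9.
Latitude subsquare x = 23; +1 → 24, wraps to 0 = a, carry into square.
Latitude square 8; +1 → 9.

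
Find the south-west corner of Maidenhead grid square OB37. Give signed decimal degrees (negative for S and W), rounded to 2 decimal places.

-73.00, 106.00

Field O=14, B=1: +14·20° lon, +1·10° lat → SW at lon 100°, lat -80°.
Square 3, 7: +3·2° lon, +7·1° lat → SW at lon 106°, lat -73°.
latitude -73.00, longitude 106.00.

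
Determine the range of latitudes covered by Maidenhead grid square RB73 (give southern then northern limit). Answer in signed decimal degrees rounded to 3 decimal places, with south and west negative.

Field R=17, B=1: +17·20° lon, +1·10° lat → SW at lon 160°, lat -80°.
Square 7, 3: +7·2° lon, +3·1° lat → SW at lon 174°, lat -77°.
Cell spans 2° lon × 1° lat.
south -77.000, north -76.000.

-77.000, -76.000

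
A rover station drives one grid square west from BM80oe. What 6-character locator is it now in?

Longitude subsquare o = 14; −1 → 13 = n.
The latitude characters are unchanged.

BM80ne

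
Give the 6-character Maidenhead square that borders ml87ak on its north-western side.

ML77xl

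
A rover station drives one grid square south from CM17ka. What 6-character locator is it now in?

Latitude subsquare a = 0; −1 → -1, wraps to 23 = x, carry into square.
Latitude square 7; −1 → 6.
The longitude characters are unchanged.

CM16kx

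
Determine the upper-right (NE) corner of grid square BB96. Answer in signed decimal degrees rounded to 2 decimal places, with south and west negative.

-73.00, -140.00

Field B=1, B=1: +1·20° lon, +1·10° lat → SW at lon -160°, lat -80°.
Square 9, 6: +9·2° lon, +6·1° lat → SW at lon -142°, lat -74°.
Cell spans 2° lon × 1° lat. NE corner is SW corner plus one full cell.
latitude -73.00, longitude -140.00.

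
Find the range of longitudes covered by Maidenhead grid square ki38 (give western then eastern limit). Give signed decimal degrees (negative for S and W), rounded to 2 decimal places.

Field K=10, I=8: +10·20° lon, +8·10° lat → SW at lon 20°, lat -10°.
Square 3, 8: +3·2° lon, +8·1° lat → SW at lon 26°, lat -2°.
Cell spans 2° lon × 1° lat.
west 26.00, east 28.00.

26.00, 28.00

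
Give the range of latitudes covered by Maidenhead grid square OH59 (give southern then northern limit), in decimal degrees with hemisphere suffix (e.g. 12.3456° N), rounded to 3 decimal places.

11.000° S, 10.000° S

Field O=14, H=7: +14·20° lon, +7·10° lat → SW at lon 100°, lat -20°.
Square 5, 9: +5·2° lon, +9·1° lat → SW at lon 110°, lat -11°.
Cell spans 2° lon × 1° lat.
south 11.000° S, north 10.000° S.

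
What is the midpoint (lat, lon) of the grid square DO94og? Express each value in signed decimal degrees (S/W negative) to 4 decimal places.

Field D=3, O=14: +3·20° lon, +14·10° lat → SW at lon -120°, lat 50°.
Square 9, 4: +9·2° lon, +4·1° lat → SW at lon -102°, lat 54°.
Subsquare o=14, g=6: +14·0.0833333° lon, +6·0.0416667° lat → SW at lon -100.833°, lat 54.25°.
Cell spans 0.0833333° lon × 0.0416667° lat. Centre is SW corner plus half of each.
latitude 54.2708, longitude -100.7917.

54.2708, -100.7917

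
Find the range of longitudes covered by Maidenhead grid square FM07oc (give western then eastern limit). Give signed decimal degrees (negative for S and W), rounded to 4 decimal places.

Field F=5, M=12: +5·20° lon, +12·10° lat → SW at lon -80°, lat 30°.
Square 0, 7: +0·2° lon, +7·1° lat → SW at lon -80°, lat 37°.
Subsquare o=14, c=2: +14·0.0833333° lon, +2·0.0416667° lat → SW at lon -78.8333°, lat 37.0833°.
Cell spans 0.0833333° lon × 0.0416667° lat.
west -78.8333, east -78.7500.

-78.8333, -78.7500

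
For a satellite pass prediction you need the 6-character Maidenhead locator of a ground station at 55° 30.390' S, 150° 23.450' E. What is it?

Shift to the Maidenhead origin (180°W, 90°S): lon 330.3908, lat 34.4935.
Field: 330.3908/20 → 16 → Q, 34.4935/10 → 3 → D; chars QD.
Square: 10.3908/2 → 5, 4.4935/1 → 4; chars 54.
Subsquare: 0.3908/0.0833333 → 4 → e, 0.4935/0.0416667 → 11 → l; chars el.

QD54el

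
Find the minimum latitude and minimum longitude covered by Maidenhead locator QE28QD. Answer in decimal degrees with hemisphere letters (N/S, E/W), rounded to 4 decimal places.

Field Q=16, E=4: +16·20° lon, +4·10° lat → SW at lon 140°, lat -50°.
Square 2, 8: +2·2° lon, +8·1° lat → SW at lon 144°, lat -42°.
Subsquare q=16, d=3: +16·0.0833333° lon, +3·0.0416667° lat → SW at lon 145.333°, lat -41.875°.
latitude 41.8750° S, longitude 145.3333° E.

41.8750° S, 145.3333° E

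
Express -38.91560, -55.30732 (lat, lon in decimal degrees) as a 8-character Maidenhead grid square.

GF21ic30

Add 180° to longitude and 90° to latitude: 124.69268, 51.08440.
Field: 124.69268/20 → 6 → G, 51.08440/10 → 5 → F; chars GF.
Square: 4.69268/2 → 2, 1.08440/1 → 1; chars 21.
Subsquare: 0.69268/0.0833333 → 8 → i, 0.08440/0.0416667 → 2 → c; chars ic.
Extended square: 0.02601/0.00833333 → 3, 0.00107/0.00416667 → 0; chars 30.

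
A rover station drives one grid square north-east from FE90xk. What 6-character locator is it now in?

GE00al

Longitude subsquare x = 23; +1 → 24, wraps to 0 = a, carry into square.
Longitude square 9; +1 → 10, wraps to 0, carry into field.
Longitude field F = 5; +1 → 6 = G.
Latitude subsquare k = 10; +1 → 11 = l.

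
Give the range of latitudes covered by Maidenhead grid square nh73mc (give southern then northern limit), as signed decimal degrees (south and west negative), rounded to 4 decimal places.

Field N=13, H=7: +13·20° lon, +7·10° lat → SW at lon 80°, lat -20°.
Square 7, 3: +7·2° lon, +3·1° lat → SW at lon 94°, lat -17°.
Subsquare m=12, c=2: +12·0.0833333° lon, +2·0.0416667° lat → SW at lon 95°, lat -16.9167°.
Cell spans 0.0833333° lon × 0.0416667° lat.
south -16.9167, north -16.8750.

-16.9167, -16.8750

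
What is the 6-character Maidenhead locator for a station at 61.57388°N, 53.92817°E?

LP61xn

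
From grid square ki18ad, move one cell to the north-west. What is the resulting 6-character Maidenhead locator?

Longitude subsquare a = 0; −1 → -1, wraps to 23 = x, carry into square.
Longitude square 1; −1 → 0.
Latitude subsquare d = 3; +1 → 4 = e.

KI08xe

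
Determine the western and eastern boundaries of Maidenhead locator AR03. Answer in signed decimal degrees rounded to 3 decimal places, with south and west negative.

-180.000, -178.000

Field A=0, R=17: +0·20° lon, +17·10° lat → SW at lon -180°, lat 80°.
Square 0, 3: +0·2° lon, +3·1° lat → SW at lon -180°, lat 83°.
Cell spans 2° lon × 1° lat.
west -180.000, east -178.000.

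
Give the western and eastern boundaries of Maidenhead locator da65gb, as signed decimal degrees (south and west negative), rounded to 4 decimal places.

Field D=3, A=0: +3·20° lon, +0·10° lat → SW at lon -120°, lat -90°.
Square 6, 5: +6·2° lon, +5·1° lat → SW at lon -108°, lat -85°.
Subsquare g=6, b=1: +6·0.0833333° lon, +1·0.0416667° lat → SW at lon -107.5°, lat -84.9583°.
Cell spans 0.0833333° lon × 0.0416667° lat.
west -107.5000, east -107.4167.

-107.5000, -107.4167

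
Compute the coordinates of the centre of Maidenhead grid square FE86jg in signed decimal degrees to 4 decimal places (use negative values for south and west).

-43.7292, -63.2083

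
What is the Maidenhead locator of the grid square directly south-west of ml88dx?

ML88cw

Longitude subsquare d = 3; −1 → 2 = c.
Latitude subsquare x = 23; −1 → 22 = w.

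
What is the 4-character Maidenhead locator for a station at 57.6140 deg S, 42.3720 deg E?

Add 180° to longitude and 90° to latitude: 222.37, 32.39.
Field (20°×10°, letters A–R): lon ⌊222.37/20⌋ = 11 → L; lat ⌊32.39/10⌋ = 3 → D.
Square (2°×1°, digits 0–9): lon ⌊2.37/2⌋ = 1; lat ⌊2.39/1⌋ = 2.

LD12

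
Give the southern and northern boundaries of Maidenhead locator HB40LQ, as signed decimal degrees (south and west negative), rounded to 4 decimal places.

Field H=7, B=1: +7·20° lon, +1·10° lat → SW at lon -40°, lat -80°.
Square 4, 0: +4·2° lon, +0·1° lat → SW at lon -32°, lat -80°.
Subsquare l=11, q=16: +11·0.0833333° lon, +16·0.0416667° lat → SW at lon -31.0833°, lat -79.3333°.
Cell spans 0.0833333° lon × 0.0416667° lat.
south -79.3333, north -79.2917.

-79.3333, -79.2917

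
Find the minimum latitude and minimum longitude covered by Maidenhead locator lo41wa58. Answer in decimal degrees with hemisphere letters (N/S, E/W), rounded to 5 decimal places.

Field L=11, O=14: +11·20° lon, +14·10° lat → SW at lon 40°, lat 50°.
Square 4, 1: +4·2° lon, +1·1° lat → SW at lon 48°, lat 51°.
Subsquare w=22, a=0: +22·0.0833333° lon, +0·0.0416667° lat → SW at lon 49.8333°, lat 51°.
Extended square 5, 8: +5·0.00833333° lon, +8·0.00416667° lat → SW at lon 49.875°, lat 51.0333°.
latitude 51.03333° N, longitude 49.87500° E.

51.03333° N, 49.87500° E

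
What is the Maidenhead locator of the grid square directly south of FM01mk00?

Latitude extended square 0; −1 → -1, wraps to 9, carry into subsquare.
Latitude subsquare k = 10; −1 → 9 = j.
The longitude characters are unchanged.

FM01mj09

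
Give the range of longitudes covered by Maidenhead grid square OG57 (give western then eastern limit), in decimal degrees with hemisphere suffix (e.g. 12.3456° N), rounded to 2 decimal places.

Field O=14, G=6: +14·20° lon, +6·10° lat → SW at lon 100°, lat -30°.
Square 5, 7: +5·2° lon, +7·1° lat → SW at lon 110°, lat -23°.
Cell spans 2° lon × 1° lat.
west 110.00° E, east 112.00° E.

110.00° E, 112.00° E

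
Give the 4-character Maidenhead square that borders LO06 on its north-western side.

KO97

Longitude square 0; −1 → -1, wraps to 9, carry into field.
Longitude field L = 11; −1 → 10 = K.
Latitude square 6; +1 → 7.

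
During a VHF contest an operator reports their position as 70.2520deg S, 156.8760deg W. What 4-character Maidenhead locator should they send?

Offset from 180°W / 90°S: lon 23.12°, lat 19.75°.
Field: 23.12/20 → 1 → B, 19.75/10 → 1 → B; chars BB.
Square: 3.12/2 → 1, 9.75/1 → 9; chars 19.

BB19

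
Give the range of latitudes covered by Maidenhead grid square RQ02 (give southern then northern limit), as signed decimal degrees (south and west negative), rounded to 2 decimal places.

72.00, 73.00

Field R=17, Q=16: +17·20° lon, +16·10° lat → SW at lon 160°, lat 70°.
Square 0, 2: +0·2° lon, +2·1° lat → SW at lon 160°, lat 72°.
Cell spans 2° lon × 1° lat.
south 72.00, north 73.00.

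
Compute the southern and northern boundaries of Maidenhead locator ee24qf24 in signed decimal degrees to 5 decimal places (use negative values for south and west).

-45.77500, -45.77083

Field E=4, E=4: +4·20° lon, +4·10° lat → SW at lon -100°, lat -50°.
Square 2, 4: +2·2° lon, +4·1° lat → SW at lon -96°, lat -46°.
Subsquare q=16, f=5: +16·0.0833333° lon, +5·0.0416667° lat → SW at lon -94.6667°, lat -45.7917°.
Extended square 2, 4: +2·0.00833333° lon, +4·0.00416667° lat → SW at lon -94.65°, lat -45.775°.
Cell spans 0.00833333° lon × 0.00416667° lat.
south -45.77500, north -45.77083.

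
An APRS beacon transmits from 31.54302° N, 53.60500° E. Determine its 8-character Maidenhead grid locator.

Add 180° to longitude and 90° to latitude: 233.60500, 121.54302.
Field: lon ⌊233.60500/20⌋ = 11 → L; lat ⌊121.54302/10⌋ = 12 → M.
Square: lon ⌊13.60500/2⌋ = 6; lat ⌊1.54302/1⌋ = 1.
Subsquare: lon ⌊1.60500/0.0833333⌋ = 19 → t; lat ⌊0.54302/0.0416667⌋ = 13 → n.
Extended square: lon ⌊0.02167/0.00833333⌋ = 2; lat ⌊0.00135/0.00416667⌋ = 0.

LM61tn20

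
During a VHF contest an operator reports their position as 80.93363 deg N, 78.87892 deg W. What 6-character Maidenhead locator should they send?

FR00nw

Add 180° to longitude and 90° to latitude: 101.1211, 170.9336.
Field: lon ⌊101.1211/20⌋ = 5 → F; lat ⌊170.9336/10⌋ = 17 → R.
Square: lon ⌊1.1211/2⌋ = 0; lat ⌊0.9336/1⌋ = 0.
Subsquare: lon ⌊1.1211/0.0833333⌋ = 13 → n; lat ⌊0.9336/0.0416667⌋ = 22 → w.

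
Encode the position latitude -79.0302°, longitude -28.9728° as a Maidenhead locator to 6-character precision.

HB50mx

Offset from 180°W / 90°S: lon 151.0272°, lat 10.9698°.
Field: lon ⌊151.0272/20⌋ = 7 → H; lat ⌊10.9698/10⌋ = 1 → B.
Square: lon ⌊11.0272/2⌋ = 5; lat ⌊0.9698/1⌋ = 0.
Subsquare: lon ⌊1.0272/0.0833333⌋ = 12 → m; lat ⌊0.9698/0.0416667⌋ = 23 → x.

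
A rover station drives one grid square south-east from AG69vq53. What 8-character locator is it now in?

AG69vq62

Longitude extended square 5; +1 → 6.
Latitude extended square 3; −1 → 2.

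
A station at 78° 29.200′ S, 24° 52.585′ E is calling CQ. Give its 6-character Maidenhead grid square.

Add 180° to longitude and 90° to latitude: 204.8764, 11.5133.
Field: 204.8764/20 → 10 → K, 11.5133/10 → 1 → B; chars KB.
Square: 4.8764/2 → 2, 1.5133/1 → 1; chars 21.
Subsquare: 0.8764/0.0833333 → 10 → k, 0.5133/0.0416667 → 12 → m; chars km.

KB21km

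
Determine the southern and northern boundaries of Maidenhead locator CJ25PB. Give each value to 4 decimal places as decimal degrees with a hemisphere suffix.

Field C=2, J=9: +2·20° lon, +9·10° lat → SW at lon -140°, lat 0°.
Square 2, 5: +2·2° lon, +5·1° lat → SW at lon -136°, lat 5°.
Subsquare p=15, b=1: +15·0.0833333° lon, +1·0.0416667° lat → SW at lon -134.75°, lat 5.04167°.
Cell spans 0.0833333° lon × 0.0416667° lat.
south 5.0417° N, north 5.0833° N.

5.0417° N, 5.0833° N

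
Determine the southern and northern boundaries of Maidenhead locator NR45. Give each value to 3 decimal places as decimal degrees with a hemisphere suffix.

Field N=13, R=17: +13·20° lon, +17·10° lat → SW at lon 80°, lat 80°.
Square 4, 5: +4·2° lon, +5·1° lat → SW at lon 88°, lat 85°.
Cell spans 2° lon × 1° lat.
south 85.000° N, north 86.000° N.

85.000° N, 86.000° N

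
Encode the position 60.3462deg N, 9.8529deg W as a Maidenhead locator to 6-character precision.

IP50bi

Offset from 180°W / 90°S: lon 170.1471°, lat 150.3462°.
Field (20°×10°, letters A–R): lon ⌊170.1471/20⌋ = 8 → I; lat ⌊150.3462/10⌋ = 15 → P.
Square (2°×1°, digits 0–9): lon ⌊10.1471/2⌋ = 5; lat ⌊0.3462/1⌋ = 0.
Subsquare (5′×2.5′, letters a–x): lon ⌊0.1471/0.0833333⌋ = 1 → b; lat ⌊0.3462/0.0416667⌋ = 8 → i.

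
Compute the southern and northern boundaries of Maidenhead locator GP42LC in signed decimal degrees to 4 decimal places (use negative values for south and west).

Field G=6, P=15: +6·20° lon, +15·10° lat → SW at lon -60°, lat 60°.
Square 4, 2: +4·2° lon, +2·1° lat → SW at lon -52°, lat 62°.
Subsquare l=11, c=2: +11·0.0833333° lon, +2·0.0416667° lat → SW at lon -51.0833°, lat 62.0833°.
Cell spans 0.0833333° lon × 0.0416667° lat.
south 62.0833, north 62.1250.

62.0833, 62.1250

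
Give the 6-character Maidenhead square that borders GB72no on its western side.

GB72mo

Longitude subsquare n = 13; −1 → 12 = m.
The latitude characters are unchanged.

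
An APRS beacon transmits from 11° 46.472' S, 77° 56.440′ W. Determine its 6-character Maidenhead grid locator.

FH18af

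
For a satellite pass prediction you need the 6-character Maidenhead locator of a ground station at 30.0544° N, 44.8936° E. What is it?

LM20kb

Shift to the Maidenhead origin (180°W, 90°S): lon 224.8936, lat 120.0544.
Field: 224.8936/20 → 11 → L, 120.0544/10 → 12 → M; chars LM.
Square: 4.8936/2 → 2, 0.0544/1 → 0; chars 20.
Subsquare: 0.8936/0.0833333 → 10 → k, 0.0544/0.0416667 → 1 → b; chars kb.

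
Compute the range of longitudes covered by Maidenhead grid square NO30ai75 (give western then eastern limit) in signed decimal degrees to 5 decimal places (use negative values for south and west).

86.05833, 86.06667

Field N=13, O=14: +13·20° lon, +14·10° lat → SW at lon 80°, lat 50°.
Square 3, 0: +3·2° lon, +0·1° lat → SW at lon 86°, lat 50°.
Subsquare a=0, i=8: +0·0.0833333° lon, +8·0.0416667° lat → SW at lon 86°, lat 50.3333°.
Extended square 7, 5: +7·0.00833333° lon, +5·0.00416667° lat → SW at lon 86.0583°, lat 50.3542°.
Cell spans 0.00833333° lon × 0.00416667° lat.
west 86.05833, east 86.06667.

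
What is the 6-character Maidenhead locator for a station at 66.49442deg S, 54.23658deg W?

GC23vm

Shift to the Maidenhead origin (180°W, 90°S): lon 125.7634, lat 23.5056.
Field: lon ⌊125.7634/20⌋ = 6 → G; lat ⌊23.5056/10⌋ = 2 → C.
Square: lon ⌊5.7634/2⌋ = 2; lat ⌊3.5056/1⌋ = 3.
Subsquare: lon ⌊1.7634/0.0833333⌋ = 21 → v; lat ⌊0.5056/0.0416667⌋ = 12 → m.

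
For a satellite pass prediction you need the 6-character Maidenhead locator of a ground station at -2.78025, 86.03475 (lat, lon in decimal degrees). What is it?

Shift to the Maidenhead origin (180°W, 90°S): lon 266.0348, lat 87.2198.
Field: 266.0348/20 → 13 → N, 87.2198/10 → 8 → I; chars NI.
Square: 6.0348/2 → 3, 7.2198/1 → 7; chars 37.
Subsquare: 0.0348/0.0833333 → 0 → a, 0.2198/0.0416667 → 5 → f; chars af.

NI37af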